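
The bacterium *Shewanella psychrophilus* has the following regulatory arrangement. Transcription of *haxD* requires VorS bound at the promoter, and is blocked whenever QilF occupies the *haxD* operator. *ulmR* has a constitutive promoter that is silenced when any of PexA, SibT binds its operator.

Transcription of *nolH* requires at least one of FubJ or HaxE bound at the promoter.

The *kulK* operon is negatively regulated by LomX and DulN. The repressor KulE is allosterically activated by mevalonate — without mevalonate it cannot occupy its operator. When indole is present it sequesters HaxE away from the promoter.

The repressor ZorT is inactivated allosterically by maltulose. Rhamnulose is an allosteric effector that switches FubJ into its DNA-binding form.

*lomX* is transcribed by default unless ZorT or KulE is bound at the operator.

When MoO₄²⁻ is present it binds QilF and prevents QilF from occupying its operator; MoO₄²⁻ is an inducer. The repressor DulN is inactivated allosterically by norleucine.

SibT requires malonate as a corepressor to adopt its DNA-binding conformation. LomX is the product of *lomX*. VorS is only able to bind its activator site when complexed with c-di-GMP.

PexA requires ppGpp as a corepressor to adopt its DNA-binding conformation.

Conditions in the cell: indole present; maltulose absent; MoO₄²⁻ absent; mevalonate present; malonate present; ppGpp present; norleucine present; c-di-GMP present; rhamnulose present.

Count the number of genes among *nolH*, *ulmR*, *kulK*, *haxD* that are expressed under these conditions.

2

Rhamnulose is present, so FubJ is active.
Indole is present, so HaxE is inactive.
Activator FubJ is present, so *nolH* is transcribed.
→ *nolH* is ON.
ppGpp is present, so PexA is active.
Malonate is present, so SibT is active.
With repressor PexA bound, *ulmR* is not transcribed.
→ *ulmR* is OFF.
Maltulose is absent, so ZorT is active.
Mevalonate is present, so KulE is active.
With repressor ZorT bound, *lomX* is not transcribed.
So LomX is not produced.
Norleucine is present, so DulN is inactive.
With no repressor bound, *kulK* is transcribed.
→ *kulK* is ON.
MoO₄²⁻ is absent, so QilF is active.
c-di-GMP is present, so VorS is active.
With repressor QilF bound, *haxD* is not transcribed.
→ *haxD* is OFF.
2 of the 4 genes are transcribed.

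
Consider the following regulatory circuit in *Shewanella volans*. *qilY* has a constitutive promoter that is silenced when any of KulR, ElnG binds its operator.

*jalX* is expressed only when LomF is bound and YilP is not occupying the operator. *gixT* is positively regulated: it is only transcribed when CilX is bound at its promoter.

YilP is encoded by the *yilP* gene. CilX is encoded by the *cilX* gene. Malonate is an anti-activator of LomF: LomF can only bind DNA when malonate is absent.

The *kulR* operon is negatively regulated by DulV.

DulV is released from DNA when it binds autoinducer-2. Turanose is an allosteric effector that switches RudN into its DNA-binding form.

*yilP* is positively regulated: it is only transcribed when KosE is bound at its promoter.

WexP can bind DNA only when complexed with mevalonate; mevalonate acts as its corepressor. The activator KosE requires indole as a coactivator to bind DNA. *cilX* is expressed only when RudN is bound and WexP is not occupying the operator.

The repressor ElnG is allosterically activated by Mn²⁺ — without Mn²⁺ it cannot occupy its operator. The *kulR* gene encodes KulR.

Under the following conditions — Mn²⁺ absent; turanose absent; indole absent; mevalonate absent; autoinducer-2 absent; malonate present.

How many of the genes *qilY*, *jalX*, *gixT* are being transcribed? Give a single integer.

1

Autoinducer-2 is absent, so DulV is active.
With repressor DulV bound, *kulR* is not transcribed.
So KulR is not produced.
Mn²⁺ is absent, so ElnG is inactive.
With no repressor bound, *qilY* is transcribed.
→ *qilY* is ON.
Malonate is present, so LomF is inactive.
Indole is absent, so KosE is inactive.
Required activator KosE is absent, so *yilP* is not transcribed.
So YilP is not produced.
Required activator LomF is absent, so *jalX* is not transcribed.
→ *jalX* is OFF.
Turanose is absent, so RudN is inactive.
Mevalonate is absent, so WexP is inactive.
Required activator RudN is absent, so *cilX* is not transcribed.
So CilX is not produced.
Required activator CilX is absent, so *gixT* is not transcribed.
→ *gixT* is OFF.
1 of the 3 genes is transcribed.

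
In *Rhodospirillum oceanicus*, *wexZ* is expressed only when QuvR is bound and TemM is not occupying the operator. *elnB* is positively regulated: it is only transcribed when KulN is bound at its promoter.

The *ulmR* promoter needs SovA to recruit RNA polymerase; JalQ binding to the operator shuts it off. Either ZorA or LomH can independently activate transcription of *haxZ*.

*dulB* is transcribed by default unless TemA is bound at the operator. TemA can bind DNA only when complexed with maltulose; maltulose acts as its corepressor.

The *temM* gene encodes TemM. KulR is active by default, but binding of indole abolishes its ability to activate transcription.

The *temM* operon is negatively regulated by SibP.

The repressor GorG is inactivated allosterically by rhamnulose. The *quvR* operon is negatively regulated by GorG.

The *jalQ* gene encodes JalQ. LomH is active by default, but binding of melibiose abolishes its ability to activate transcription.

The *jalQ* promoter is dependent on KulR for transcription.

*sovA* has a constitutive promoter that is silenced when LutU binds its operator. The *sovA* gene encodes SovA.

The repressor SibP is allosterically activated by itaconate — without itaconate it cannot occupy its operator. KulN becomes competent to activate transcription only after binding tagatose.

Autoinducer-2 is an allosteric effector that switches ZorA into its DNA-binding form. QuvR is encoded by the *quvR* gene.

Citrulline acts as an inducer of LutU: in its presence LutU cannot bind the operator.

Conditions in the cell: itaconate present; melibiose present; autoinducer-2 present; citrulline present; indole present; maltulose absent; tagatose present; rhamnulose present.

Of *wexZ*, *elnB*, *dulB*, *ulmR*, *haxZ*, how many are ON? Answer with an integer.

5

Rhamnulose is present, so GorG is inactive.
With no repressor bound, *quvR* is transcribed.
So QuvR is produced and active.
Itaconate is present, so SibP is active.
With repressor SibP bound, *temM* is not transcribed.
So TemM is not produced.
No repressor is bound and QuvR is active, so *wexZ* is transcribed.
→ *wexZ* is ON.
Tagatose is present, so KulN is active.
No repressor is bound and KulN is active, so *elnB* is transcribed.
→ *elnB* is ON.
Maltulose is absent, so TemA is inactive.
With no repressor bound, *dulB* is transcribed.
→ *dulB* is ON.
Citrulline is present, so LutU is inactive.
With no repressor bound, *sovA* is transcribed.
So SovA is produced and active.
Indole is present, so KulR is inactive.
Required activator KulR is absent, so *jalQ* is not transcribed.
So JalQ is not produced.
No repressor is bound and SovA is active, so *ulmR* is transcribed.
→ *ulmR* is ON.
Autoinducer-2 is present, so ZorA is active.
Melibiose is present, so LomH is inactive.
Activator ZorA is present, so *haxZ* is transcribed.
→ *haxZ* is ON.
5 of the 5 genes are transcribed.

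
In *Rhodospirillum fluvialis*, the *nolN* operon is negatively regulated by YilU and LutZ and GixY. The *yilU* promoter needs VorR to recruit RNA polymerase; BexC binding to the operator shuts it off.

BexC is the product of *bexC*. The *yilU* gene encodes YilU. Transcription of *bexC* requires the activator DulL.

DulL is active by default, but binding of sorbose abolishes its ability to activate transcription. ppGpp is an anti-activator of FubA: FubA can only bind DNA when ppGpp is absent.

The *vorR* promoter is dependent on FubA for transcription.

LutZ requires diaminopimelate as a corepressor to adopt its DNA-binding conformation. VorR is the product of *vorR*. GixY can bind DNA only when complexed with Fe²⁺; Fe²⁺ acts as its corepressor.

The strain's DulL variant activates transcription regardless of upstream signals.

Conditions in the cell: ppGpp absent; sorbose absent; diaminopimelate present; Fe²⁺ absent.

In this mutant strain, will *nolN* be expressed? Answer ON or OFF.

ppGpp is absent, so FubA is active.
No repressor is bound and FubA is active, so *vorR* is transcribed.
So VorR is produced and active.
DulL is constitutively active in this strain.
No repressor is bound and DulL is active, so *bexC* is transcribed.
So BexC is produced and active.
With repressor BexC bound, *yilU* is not transcribed.
So YilU is not produced.
Diaminopimelate is present, so LutZ is active.
Fe²⁺ is absent, so GixY is inactive.
With repressor LutZ bound, *nolN* is not transcribed.

OFF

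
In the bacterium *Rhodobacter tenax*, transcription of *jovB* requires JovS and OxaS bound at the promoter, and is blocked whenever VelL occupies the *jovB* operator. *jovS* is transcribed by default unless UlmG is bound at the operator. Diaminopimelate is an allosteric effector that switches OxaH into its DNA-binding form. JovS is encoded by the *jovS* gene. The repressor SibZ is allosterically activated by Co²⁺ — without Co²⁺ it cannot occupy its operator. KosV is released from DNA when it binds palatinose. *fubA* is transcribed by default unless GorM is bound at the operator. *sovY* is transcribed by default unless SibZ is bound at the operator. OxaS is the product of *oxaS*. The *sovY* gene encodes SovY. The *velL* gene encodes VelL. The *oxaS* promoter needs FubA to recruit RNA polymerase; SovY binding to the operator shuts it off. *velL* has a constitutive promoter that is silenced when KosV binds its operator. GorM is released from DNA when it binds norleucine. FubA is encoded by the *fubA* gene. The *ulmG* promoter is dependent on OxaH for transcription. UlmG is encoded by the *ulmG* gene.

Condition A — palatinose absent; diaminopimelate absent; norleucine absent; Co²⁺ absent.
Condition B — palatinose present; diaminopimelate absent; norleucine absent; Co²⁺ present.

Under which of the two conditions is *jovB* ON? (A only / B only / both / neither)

Condition A:
Palatinose is absent, so KosV is active.
With repressor KosV bound, *velL* is not transcribed.
So VelL is not produced.
Diaminopimelate is absent, so OxaH is inactive.
Required activator OxaH is absent, so *ulmG* is not transcribed.
So UlmG is not produced.
With no repressor bound, *jovS* is transcribed.
So JovS is produced and active.
Norleucine is absent, so GorM is active.
With repressor GorM bound, *fubA* is not transcribed.
So FubA is not produced.
Co²⁺ is absent, so SibZ is inactive.
With no repressor bound, *sovY* is transcribed.
So SovY is produced and active.
With repressor SovY bound, *oxaS* is not transcribed.
So OxaS is not produced.
Required activator OxaS is absent, so *jovB* is not transcribed.
→ *jovB* is OFF in A.
Condition B:
Palatinose is present, so KosV is inactive.
With no repressor bound, *velL* is transcribed.
So VelL is produced and active.
Diaminopimelate is absent, so OxaH is inactive.
Required activator OxaH is absent, so *ulmG* is not transcribed.
So UlmG is not produced.
With no repressor bound, *jovS* is transcribed.
So JovS is produced and active.
Norleucine is absent, so GorM is active.
With repressor GorM bound, *fubA* is not transcribed.
So FubA is not produced.
Co²⁺ is present, so SibZ is active.
With repressor SibZ bound, *sovY* is not transcribed.
So SovY is not produced.
Required activator FubA is absent, so *oxaS* is not transcribed.
So OxaS is not produced.
With repressor VelL bound, *jovB* is not transcribed.
→ *jovB* is OFF in B.

neither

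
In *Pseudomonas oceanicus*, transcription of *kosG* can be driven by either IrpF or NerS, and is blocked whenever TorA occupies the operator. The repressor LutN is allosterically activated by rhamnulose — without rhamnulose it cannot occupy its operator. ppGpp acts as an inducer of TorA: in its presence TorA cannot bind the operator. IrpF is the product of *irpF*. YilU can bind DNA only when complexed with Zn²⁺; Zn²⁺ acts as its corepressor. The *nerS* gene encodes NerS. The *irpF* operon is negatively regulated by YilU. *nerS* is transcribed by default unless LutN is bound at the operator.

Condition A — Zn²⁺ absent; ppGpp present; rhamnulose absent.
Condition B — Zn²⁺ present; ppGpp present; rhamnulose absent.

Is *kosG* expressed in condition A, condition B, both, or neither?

Condition A:
Zn²⁺ is absent, so YilU is inactive.
With no repressor bound, *irpF* is transcribed.
So IrpF is produced and active.
ppGpp is present, so TorA is inactive.
Rhamnulose is absent, so LutN is inactive.
With no repressor bound, *nerS* is transcribed.
So NerS is produced and active.
Activator IrpF is present, so *kosG* is transcribed.
→ *kosG* is ON in A.
Condition B:
Zn²⁺ is present, so YilU is active.
With repressor YilU bound, *irpF* is not transcribed.
So IrpF is not produced.
ppGpp is present, so TorA is inactive.
Rhamnulose is absent, so LutN is inactive.
With no repressor bound, *nerS* is transcribed.
So NerS is produced and active.
Activator NerS is present, so *kosG* is transcribed.
→ *kosG* is ON in B.

both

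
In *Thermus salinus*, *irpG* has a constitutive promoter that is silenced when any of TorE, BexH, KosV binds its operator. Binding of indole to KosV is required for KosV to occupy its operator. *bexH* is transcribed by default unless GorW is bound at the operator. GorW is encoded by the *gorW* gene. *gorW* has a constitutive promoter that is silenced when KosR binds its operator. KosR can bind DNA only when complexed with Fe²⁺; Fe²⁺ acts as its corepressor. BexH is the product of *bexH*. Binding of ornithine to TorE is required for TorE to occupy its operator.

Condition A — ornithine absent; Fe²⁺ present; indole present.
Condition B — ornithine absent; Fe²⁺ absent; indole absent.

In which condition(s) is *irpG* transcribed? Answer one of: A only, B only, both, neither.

Condition A:
Ornithine is absent, so TorE is inactive.
Fe²⁺ is present, so KosR is active.
With repressor KosR bound, *gorW* is not transcribed.
So GorW is not produced.
With no repressor bound, *bexH* is transcribed.
So BexH is produced and active.
Indole is present, so KosV is active.
With repressor BexH bound, *irpG* is not transcribed.
→ *irpG* is OFF in A.
Condition B:
Ornithine is absent, so TorE is inactive.
Fe²⁺ is absent, so KosR is inactive.
With no repressor bound, *gorW* is transcribed.
So GorW is produced and active.
With repressor GorW bound, *bexH* is not transcribed.
So BexH is not produced.
Indole is absent, so KosV is inactive.
With no repressor bound, *irpG* is transcribed.
→ *irpG* is ON in B.

B only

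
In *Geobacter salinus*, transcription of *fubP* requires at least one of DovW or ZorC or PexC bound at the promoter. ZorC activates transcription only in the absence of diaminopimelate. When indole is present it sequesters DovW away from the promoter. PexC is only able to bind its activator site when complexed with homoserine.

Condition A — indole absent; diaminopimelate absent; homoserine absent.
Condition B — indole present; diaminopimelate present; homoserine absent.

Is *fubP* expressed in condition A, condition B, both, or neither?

A only

Condition A:
Indole is absent, so DovW is active.
Diaminopimelate is absent, so ZorC is active.
Homoserine is absent, so PexC is inactive.
Activator DovW is present, so *fubP* is transcribed.
→ *fubP* is ON in A.
Condition B:
Indole is present, so DovW is inactive.
Diaminopimelate is present, so ZorC is inactive.
Homoserine is absent, so PexC is inactive.
No activator is available at the *fubP* promoter, so *fubP* is not transcribed.
→ *fubP* is OFF in B.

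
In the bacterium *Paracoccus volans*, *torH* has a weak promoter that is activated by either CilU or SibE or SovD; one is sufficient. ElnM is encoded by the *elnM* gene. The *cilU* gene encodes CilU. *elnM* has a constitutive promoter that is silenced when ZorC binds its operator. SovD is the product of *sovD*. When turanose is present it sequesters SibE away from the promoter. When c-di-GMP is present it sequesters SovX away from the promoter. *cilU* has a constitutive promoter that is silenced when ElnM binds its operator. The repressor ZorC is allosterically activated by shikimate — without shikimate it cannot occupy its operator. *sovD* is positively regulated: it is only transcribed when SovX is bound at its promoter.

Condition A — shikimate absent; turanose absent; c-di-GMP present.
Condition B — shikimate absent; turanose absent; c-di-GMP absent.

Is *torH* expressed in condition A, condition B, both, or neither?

both

Condition A:
Shikimate is absent, so ZorC is inactive.
With no repressor bound, *elnM* is transcribed.
So ElnM is produced and active.
With repressor ElnM bound, *cilU* is not transcribed.
So CilU is not produced.
Turanose is absent, so SibE is active.
c-di-GMP is present, so SovX is inactive.
Required activator SovX is absent, so *sovD* is not transcribed.
So SovD is not produced.
Activator SibE is present, so *torH* is transcribed.
→ *torH* is ON in A.
Condition B:
Shikimate is absent, so ZorC is inactive.
With no repressor bound, *elnM* is transcribed.
So ElnM is produced and active.
With repressor ElnM bound, *cilU* is not transcribed.
So CilU is not produced.
Turanose is absent, so SibE is active.
c-di-GMP is absent, so SovX is active.
No repressor is bound and SovX is active, so *sovD* is transcribed.
So SovD is produced and active.
Activator SibE is present, so *torH* is transcribed.
→ *torH* is ON in B.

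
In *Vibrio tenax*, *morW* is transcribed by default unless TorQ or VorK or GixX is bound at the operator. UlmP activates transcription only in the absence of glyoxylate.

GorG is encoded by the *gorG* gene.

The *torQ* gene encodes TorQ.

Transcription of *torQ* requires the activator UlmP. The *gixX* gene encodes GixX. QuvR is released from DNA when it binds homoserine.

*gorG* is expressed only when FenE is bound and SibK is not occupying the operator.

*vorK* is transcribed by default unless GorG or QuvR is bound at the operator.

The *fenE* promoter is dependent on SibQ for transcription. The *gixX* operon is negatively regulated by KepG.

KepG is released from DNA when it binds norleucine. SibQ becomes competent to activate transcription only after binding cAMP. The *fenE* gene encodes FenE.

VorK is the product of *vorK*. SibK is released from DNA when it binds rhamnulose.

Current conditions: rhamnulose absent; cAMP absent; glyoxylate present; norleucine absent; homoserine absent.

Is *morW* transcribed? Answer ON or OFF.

Glyoxylate is present, so UlmP is inactive.
Required activator UlmP is absent, so *torQ* is not transcribed.
So TorQ is not produced.
Rhamnulose is absent, so SibK is active.
cAMP is absent, so SibQ is inactive.
Required activator SibQ is absent, so *fenE* is not transcribed.
So FenE is not produced.
With repressor SibK bound, *gorG* is not transcribed.
So GorG is not produced.
Homoserine is absent, so QuvR is active.
With repressor QuvR bound, *vorK* is not transcribed.
So VorK is not produced.
Norleucine is absent, so KepG is active.
With repressor KepG bound, *gixX* is not transcribed.
So GixX is not produced.
With no repressor bound, *morW* is transcribed.

ON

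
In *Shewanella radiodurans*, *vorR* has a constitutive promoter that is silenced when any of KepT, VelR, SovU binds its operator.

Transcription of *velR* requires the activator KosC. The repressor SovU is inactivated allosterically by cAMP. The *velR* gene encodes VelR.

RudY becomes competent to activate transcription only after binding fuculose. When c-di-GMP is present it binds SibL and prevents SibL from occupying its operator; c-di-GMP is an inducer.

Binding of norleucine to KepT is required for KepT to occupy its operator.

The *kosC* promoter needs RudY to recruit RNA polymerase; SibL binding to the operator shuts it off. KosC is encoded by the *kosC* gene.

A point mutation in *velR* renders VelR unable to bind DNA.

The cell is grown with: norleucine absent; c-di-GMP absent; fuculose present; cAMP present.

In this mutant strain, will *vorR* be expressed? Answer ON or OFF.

ON

Norleucine is absent, so KepT is inactive.
VelR is non-functional in this strain, so it has no effect.
cAMP is present, so SovU is inactive.
With no repressor bound, *vorR* is transcribed.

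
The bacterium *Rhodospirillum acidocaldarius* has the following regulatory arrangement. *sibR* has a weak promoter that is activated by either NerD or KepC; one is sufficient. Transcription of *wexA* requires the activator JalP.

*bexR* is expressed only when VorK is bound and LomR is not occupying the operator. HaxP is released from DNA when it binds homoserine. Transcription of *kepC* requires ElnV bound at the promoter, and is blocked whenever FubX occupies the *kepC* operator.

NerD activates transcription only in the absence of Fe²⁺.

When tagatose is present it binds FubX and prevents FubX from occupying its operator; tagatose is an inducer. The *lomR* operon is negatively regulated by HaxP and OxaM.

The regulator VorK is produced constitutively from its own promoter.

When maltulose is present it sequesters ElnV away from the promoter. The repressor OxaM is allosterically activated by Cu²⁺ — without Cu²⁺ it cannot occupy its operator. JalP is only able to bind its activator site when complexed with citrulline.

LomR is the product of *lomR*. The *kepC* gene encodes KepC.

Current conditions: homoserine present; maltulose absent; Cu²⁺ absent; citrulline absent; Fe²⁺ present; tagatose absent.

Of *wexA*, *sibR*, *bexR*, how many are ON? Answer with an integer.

Citrulline is absent, so JalP is inactive.
Required activator JalP is absent, so *wexA* is not transcribed.
→ *wexA* is OFF.
Fe²⁺ is present, so NerD is inactive.
Tagatose is absent, so FubX is active.
Maltulose is absent, so ElnV is active.
With repressor FubX bound, *kepC* is not transcribed.
So KepC is not produced.
No activator is available at the *sibR* promoter, so *sibR* is not transcribed.
→ *sibR* is OFF.
VorK is produced constitutively and is active.
Homoserine is present, so HaxP is inactive.
Cu²⁺ is absent, so OxaM is inactive.
With no repressor bound, *lomR* is transcribed.
So LomR is produced and active.
With repressor LomR bound, *bexR* is not transcribed.
→ *bexR* is OFF.
0 of the 3 genes are transcribed.

0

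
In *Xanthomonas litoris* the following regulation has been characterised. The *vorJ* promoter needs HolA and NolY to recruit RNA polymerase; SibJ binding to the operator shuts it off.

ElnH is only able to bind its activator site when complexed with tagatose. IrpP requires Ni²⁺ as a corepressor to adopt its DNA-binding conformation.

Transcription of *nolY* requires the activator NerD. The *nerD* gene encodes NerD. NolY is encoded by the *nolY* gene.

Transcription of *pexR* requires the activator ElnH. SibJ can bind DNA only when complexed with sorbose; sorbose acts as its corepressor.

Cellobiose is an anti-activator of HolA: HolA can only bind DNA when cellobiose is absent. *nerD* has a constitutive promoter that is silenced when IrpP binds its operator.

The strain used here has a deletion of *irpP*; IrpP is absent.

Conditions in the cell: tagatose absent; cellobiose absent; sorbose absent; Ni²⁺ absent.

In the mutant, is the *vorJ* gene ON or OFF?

ON

Cellobiose is absent, so HolA is active.
Sorbose is absent, so SibJ is inactive.
IrpP is non-functional in this strain, so it has no effect.
With no repressor bound, *nerD* is transcribed.
So NerD is produced and active.
No repressor is bound and NerD is active, so *nolY* is transcribed.
So NolY is produced and active.
No repressor is bound and HolA and NolY are active, so *vorJ* is transcribed.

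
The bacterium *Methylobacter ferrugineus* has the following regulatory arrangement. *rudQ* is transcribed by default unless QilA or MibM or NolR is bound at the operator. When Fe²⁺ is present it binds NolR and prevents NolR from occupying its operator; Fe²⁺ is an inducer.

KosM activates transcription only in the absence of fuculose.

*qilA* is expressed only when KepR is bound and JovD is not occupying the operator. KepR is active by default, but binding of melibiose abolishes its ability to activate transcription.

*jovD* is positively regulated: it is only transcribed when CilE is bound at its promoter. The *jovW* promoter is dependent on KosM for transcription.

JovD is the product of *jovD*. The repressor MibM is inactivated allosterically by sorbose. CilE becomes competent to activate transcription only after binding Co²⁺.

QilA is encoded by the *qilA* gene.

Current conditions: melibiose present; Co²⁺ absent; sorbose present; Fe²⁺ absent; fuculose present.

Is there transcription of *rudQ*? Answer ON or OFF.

OFF

Co²⁺ is absent, so CilE is inactive.
Required activator CilE is absent, so *jovD* is not transcribed.
So JovD is not produced.
Melibiose is present, so KepR is inactive.
Required activator KepR is absent, so *qilA* is not transcribed.
So QilA is not produced.
Sorbose is present, so MibM is inactive.
Fe²⁺ is absent, so NolR is active.
With repressor NolR bound, *rudQ* is not transcribed.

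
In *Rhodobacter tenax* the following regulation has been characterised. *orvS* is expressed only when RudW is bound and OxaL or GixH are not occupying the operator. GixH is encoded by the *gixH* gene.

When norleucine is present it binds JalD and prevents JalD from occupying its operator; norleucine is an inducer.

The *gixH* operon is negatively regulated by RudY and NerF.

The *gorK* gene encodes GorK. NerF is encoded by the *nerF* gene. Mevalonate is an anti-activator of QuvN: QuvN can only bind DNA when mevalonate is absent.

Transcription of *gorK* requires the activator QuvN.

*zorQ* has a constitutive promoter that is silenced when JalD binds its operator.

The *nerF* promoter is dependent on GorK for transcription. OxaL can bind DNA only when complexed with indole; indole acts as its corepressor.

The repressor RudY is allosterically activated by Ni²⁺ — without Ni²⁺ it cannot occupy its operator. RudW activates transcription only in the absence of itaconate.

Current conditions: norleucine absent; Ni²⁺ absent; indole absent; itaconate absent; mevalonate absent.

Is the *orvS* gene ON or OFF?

ON

Indole is absent, so OxaL is inactive.
Ni²⁺ is absent, so RudY is inactive.
Mevalonate is absent, so QuvN is active.
No repressor is bound and QuvN is active, so *gorK* is transcribed.
So GorK is produced and active.
No repressor is bound and GorK is active, so *nerF* is transcribed.
So NerF is produced and active.
With repressor NerF bound, *gixH* is not transcribed.
So GixH is not produced.
Itaconate is absent, so RudW is active.
No repressor is bound and RudW is active, so *orvS* is transcribed.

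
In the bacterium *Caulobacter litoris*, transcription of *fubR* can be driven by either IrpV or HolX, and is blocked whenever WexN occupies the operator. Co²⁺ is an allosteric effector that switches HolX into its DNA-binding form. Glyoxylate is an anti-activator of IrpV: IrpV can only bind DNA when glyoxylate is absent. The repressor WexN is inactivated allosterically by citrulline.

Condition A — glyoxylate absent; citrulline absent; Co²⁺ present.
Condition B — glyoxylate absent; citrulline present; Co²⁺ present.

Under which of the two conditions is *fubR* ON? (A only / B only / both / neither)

Condition A:
Glyoxylate is absent, so IrpV is active.
Citrulline is absent, so WexN is active.
Co²⁺ is present, so HolX is active.
With repressor WexN bound, *fubR* is not transcribed.
→ *fubR* is OFF in A.
Condition B:
Glyoxylate is absent, so IrpV is active.
Citrulline is present, so WexN is inactive.
Co²⁺ is present, so HolX is active.
Activator IrpV is present, so *fubR* is transcribed.
→ *fubR* is ON in B.

B only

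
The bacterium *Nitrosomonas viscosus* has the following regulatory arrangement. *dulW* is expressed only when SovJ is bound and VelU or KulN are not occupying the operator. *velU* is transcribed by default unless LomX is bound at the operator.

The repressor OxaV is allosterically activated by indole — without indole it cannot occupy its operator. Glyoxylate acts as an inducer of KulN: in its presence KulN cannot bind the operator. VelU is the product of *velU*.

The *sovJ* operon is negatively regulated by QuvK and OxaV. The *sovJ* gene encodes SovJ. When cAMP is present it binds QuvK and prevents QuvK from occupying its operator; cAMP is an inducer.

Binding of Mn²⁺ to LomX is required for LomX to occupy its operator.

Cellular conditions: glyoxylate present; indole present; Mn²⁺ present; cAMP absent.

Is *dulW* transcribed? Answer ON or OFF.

OFF

cAMP is absent, so QuvK is active.
Indole is present, so OxaV is active.
With repressor QuvK bound, *sovJ* is not transcribed.
So SovJ is not produced.
Mn²⁺ is present, so LomX is active.
With repressor LomX bound, *velU* is not transcribed.
So VelU is not produced.
Glyoxylate is present, so KulN is inactive.
Required activator SovJ is absent, so *dulW* is not transcribed.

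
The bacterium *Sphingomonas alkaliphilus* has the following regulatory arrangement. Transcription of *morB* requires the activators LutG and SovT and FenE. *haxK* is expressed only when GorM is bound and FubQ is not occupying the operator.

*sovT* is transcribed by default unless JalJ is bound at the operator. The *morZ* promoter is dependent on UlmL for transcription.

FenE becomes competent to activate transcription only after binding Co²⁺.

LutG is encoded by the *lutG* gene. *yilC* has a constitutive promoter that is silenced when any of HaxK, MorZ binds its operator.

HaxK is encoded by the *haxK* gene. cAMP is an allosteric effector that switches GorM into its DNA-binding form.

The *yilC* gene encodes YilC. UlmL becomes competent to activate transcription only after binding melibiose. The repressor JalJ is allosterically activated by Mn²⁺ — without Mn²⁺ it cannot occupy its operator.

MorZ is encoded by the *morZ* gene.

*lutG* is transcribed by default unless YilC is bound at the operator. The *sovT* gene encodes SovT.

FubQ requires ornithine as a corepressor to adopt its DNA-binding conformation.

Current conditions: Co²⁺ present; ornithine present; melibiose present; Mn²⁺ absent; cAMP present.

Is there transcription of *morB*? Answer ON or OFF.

ON

Ornithine is present, so FubQ is active.
cAMP is present, so GorM is active.
With repressor FubQ bound, *haxK* is not transcribed.
So HaxK is not produced.
Melibiose is present, so UlmL is active.
No repressor is bound and UlmL is active, so *morZ* is transcribed.
So MorZ is produced and active.
With repressor MorZ bound, *yilC* is not transcribed.
So YilC is not produced.
With no repressor bound, *lutG* is transcribed.
So LutG is produced and active.
Mn²⁺ is absent, so JalJ is inactive.
With no repressor bound, *sovT* is transcribed.
So SovT is produced and active.
Co²⁺ is present, so FenE is active.
No repressor is bound and LutG and SovT and FenE are active, so *morB* is transcribed.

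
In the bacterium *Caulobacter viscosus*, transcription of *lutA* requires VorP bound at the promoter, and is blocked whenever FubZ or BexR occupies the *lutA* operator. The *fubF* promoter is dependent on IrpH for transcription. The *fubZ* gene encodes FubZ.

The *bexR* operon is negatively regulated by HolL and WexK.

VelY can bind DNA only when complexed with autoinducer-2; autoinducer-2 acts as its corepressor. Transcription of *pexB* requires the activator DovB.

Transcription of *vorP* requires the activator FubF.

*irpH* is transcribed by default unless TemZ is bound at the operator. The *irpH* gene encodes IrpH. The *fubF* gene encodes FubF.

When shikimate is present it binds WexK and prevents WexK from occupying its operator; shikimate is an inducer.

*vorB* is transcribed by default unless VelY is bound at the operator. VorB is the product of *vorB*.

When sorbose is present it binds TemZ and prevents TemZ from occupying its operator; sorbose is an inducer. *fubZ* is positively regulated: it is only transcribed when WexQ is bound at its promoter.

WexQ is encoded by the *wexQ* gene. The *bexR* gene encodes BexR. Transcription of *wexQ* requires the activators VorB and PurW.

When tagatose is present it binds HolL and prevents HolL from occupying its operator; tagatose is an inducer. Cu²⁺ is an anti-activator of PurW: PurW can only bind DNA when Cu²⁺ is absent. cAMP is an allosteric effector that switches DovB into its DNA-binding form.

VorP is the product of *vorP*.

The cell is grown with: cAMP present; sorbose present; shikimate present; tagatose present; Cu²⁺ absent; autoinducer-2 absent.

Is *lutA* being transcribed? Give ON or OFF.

OFF

Sorbose is present, so TemZ is inactive.
With no repressor bound, *irpH* is transcribed.
So IrpH is produced and active.
No repressor is bound and IrpH is active, so *fubF* is transcribed.
So FubF is produced and active.
No repressor is bound and FubF is active, so *vorP* is transcribed.
So VorP is produced and active.
Autoinducer-2 is absent, so VelY is inactive.
With no repressor bound, *vorB* is transcribed.
So VorB is produced and active.
Cu²⁺ is absent, so PurW is active.
No repressor is bound and VorB and PurW are active, so *wexQ* is transcribed.
So WexQ is produced and active.
No repressor is bound and WexQ is active, so *fubZ* is transcribed.
So FubZ is produced and active.
Tagatose is present, so HolL is inactive.
Shikimate is present, so WexK is inactive.
With no repressor bound, *bexR* is transcribed.
So BexR is produced and active.
With repressor FubZ bound, *lutA* is not transcribed.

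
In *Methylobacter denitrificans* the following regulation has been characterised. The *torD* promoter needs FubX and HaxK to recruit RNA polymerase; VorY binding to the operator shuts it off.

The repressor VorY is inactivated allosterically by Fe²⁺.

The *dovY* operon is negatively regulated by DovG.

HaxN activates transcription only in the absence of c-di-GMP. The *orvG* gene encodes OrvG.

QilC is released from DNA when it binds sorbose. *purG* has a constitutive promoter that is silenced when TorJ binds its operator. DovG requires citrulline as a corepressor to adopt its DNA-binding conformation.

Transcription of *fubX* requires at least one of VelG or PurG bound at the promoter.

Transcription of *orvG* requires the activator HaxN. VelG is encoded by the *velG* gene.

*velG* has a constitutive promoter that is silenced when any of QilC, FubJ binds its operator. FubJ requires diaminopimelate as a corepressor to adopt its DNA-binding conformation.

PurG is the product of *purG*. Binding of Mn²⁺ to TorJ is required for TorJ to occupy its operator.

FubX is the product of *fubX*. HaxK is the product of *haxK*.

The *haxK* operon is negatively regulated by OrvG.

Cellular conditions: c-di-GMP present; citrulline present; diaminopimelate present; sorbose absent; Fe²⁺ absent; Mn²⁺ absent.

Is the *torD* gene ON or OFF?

Sorbose is absent, so QilC is active.
Diaminopimelate is present, so FubJ is active.
With repressor QilC bound, *velG* is not transcribed.
So VelG is not produced.
Mn²⁺ is absent, so TorJ is inactive.
With no repressor bound, *purG* is transcribed.
So PurG is produced and active.
Activator PurG is present, so *fubX* is transcribed.
So FubX is produced and active.
Fe²⁺ is absent, so VorY is active.
c-di-GMP is present, so HaxN is inactive.
Required activator HaxN is absent, so *orvG* is not transcribed.
So OrvG is not produced.
With no repressor bound, *haxK* is transcribed.
So HaxK is produced and active.
With repressor VorY bound, *torD* is not transcribed.

OFF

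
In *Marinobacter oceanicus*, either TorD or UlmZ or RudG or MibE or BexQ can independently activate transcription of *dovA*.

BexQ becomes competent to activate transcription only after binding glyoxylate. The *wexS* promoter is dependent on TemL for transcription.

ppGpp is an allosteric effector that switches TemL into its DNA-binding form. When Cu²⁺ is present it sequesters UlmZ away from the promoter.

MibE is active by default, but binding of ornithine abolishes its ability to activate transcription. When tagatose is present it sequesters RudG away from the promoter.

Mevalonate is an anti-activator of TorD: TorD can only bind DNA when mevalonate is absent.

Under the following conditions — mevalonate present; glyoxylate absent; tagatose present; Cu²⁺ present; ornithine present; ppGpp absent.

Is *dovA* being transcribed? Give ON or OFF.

Mevalonate is present, so TorD is inactive.
Cu²⁺ is present, so UlmZ is inactive.
Tagatose is present, so RudG is inactive.
Ornithine is present, so MibE is inactive.
Glyoxylate is absent, so BexQ is inactive.
No activator is available at the *dovA* promoter, so *dovA* is not transcribed.

OFF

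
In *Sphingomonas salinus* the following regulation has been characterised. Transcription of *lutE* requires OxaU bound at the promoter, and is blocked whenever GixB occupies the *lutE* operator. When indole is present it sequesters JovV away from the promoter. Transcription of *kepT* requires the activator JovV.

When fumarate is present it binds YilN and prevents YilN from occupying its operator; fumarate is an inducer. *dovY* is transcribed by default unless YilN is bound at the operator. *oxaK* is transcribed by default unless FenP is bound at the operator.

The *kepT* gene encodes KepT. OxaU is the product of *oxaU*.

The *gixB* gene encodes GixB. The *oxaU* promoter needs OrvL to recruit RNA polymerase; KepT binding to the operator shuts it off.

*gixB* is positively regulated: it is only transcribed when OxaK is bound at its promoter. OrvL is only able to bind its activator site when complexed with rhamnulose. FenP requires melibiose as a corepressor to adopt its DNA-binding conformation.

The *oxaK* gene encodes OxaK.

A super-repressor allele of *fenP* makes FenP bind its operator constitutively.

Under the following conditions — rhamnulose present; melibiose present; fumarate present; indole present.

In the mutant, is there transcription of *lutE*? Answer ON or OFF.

ON

Rhamnulose is present, so OrvL is active.
Indole is present, so JovV is inactive.
Required activator JovV is absent, so *kepT* is not transcribed.
So KepT is not produced.
No repressor is bound and OrvL is active, so *oxaU* is transcribed.
So OxaU is produced and active.
FenP is constitutively active in this strain.
With repressor FenP bound, *oxaK* is not transcribed.
So OxaK is not produced.
Required activator OxaK is absent, so *gixB* is not transcribed.
So GixB is not produced.
No repressor is bound and OxaU is active, so *lutE* is transcribed.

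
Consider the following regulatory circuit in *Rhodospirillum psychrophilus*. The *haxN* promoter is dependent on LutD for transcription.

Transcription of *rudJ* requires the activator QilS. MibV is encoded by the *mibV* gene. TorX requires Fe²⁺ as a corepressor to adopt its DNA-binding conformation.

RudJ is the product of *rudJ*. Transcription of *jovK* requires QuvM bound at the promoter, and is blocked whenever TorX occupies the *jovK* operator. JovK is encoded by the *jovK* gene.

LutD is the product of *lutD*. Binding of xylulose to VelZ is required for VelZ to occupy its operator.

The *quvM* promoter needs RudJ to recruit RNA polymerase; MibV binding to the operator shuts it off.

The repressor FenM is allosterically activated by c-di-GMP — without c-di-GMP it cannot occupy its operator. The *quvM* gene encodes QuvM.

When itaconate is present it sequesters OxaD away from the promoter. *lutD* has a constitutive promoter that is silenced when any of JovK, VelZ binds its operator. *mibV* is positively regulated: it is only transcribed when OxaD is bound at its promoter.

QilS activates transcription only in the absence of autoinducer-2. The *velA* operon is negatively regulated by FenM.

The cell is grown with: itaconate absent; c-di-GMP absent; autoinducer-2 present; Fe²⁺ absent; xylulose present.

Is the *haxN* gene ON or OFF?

Itaconate is absent, so OxaD is active.
No repressor is bound and OxaD is active, so *mibV* is transcribed.
So MibV is produced and active.
Autoinducer-2 is present, so QilS is inactive.
Required activator QilS is absent, so *rudJ* is not transcribed.
So RudJ is not produced.
With repressor MibV bound, *quvM* is not transcribed.
So QuvM is not produced.
Fe²⁺ is absent, so TorX is inactive.
Required activator QuvM is absent, so *jovK* is not transcribed.
So JovK is not produced.
Xylulose is present, so VelZ is active.
With repressor VelZ bound, *lutD* is not transcribed.
So LutD is not produced.
Required activator LutD is absent, so *haxN* is not transcribed.

OFF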